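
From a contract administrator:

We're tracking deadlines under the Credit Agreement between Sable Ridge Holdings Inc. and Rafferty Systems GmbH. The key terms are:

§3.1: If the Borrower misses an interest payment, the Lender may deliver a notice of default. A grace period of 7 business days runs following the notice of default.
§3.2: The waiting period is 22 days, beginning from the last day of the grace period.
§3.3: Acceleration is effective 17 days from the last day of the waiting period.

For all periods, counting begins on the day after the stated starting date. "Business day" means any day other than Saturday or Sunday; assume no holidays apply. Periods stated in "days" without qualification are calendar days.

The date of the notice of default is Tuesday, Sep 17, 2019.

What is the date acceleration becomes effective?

Nov 4, 2019

From Tuesday, Sep 17, 2019, 7 business days (Sep 18, Sep 19, Sep 20, Sep 23, Sep 24, Sep 25, Sep 26, skipping weekends) brings us to Thursday, Sep 26, 2019, which is the last day of the grace period.
The last day of the waiting period: 22 calendar days after Sep 26, 2019 is Oct 18, 2019.
The date acceleration becomes effective: 17 calendar days after Oct 18, 2019 is Nov 4, 2019.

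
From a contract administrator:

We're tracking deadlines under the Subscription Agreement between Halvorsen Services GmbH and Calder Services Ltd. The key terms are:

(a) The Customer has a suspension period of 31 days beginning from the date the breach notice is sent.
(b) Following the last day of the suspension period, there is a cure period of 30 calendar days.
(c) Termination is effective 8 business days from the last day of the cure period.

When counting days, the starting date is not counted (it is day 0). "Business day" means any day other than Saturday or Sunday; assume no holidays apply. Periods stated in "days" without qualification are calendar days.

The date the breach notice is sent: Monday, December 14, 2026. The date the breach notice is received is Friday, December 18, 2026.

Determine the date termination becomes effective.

The last day of the suspension period: December 14, 2026 + 31 days = January 14, 2027.
The last day of the cure period: 30 calendar days after January 14, 2027 is February 13, 2027.
The date termination becomes effective: 8 business days after Saturday, February 13, 2027, skipping weekends — Feb 15, Feb 16, Feb 17, Feb 18, Feb 19, Feb 22, Feb 23, Feb 24 — lands on Wednesday, February 24, 2027.

February 24, 2027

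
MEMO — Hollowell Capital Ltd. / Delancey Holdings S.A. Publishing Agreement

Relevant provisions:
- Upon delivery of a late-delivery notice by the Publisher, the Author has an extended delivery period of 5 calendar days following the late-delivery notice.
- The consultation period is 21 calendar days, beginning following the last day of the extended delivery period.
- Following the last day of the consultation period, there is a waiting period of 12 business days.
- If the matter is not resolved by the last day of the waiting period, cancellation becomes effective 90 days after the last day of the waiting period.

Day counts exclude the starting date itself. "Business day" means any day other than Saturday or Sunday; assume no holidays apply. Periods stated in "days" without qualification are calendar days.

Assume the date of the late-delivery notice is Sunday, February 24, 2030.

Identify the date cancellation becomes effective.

The last day of the extended delivery period: 5 calendar days after February 24, 2030 is March 1, 2030.
Adding 21 calendar days to March 1, 2030 gives March 22, 2030, which is the last day of the consultation period.
From Friday, March 22, 2030, 12 business days (Mar 25, Mar 26, Mar 27, Mar 28, …, Apr 5, Apr 8, Apr 9, skipping weekends) brings us to Tuesday, April 9, 2030, which is the last day of the waiting period.
Adding 90 calendar days to April 9, 2030 gives July 8, 2030, which is the date cancellation becomes effective.

July 8, 2030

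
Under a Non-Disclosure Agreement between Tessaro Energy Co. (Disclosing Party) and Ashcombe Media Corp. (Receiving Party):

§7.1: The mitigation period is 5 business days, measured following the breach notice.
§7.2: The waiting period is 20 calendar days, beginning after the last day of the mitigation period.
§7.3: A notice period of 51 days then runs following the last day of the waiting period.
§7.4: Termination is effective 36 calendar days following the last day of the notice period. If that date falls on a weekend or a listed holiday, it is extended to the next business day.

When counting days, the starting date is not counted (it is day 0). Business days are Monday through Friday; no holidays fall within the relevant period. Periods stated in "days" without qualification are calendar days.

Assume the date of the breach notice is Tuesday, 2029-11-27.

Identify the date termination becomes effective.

The last day of the mitigation period: counting 5 business days from Tuesday, 2029-11-27 (Nov 28, Nov 29, Nov 30, Dec 3, Dec 4, skipping weekends) reaches Tuesday, 2029-12-04.
The last day of the waiting period: 2029-12-04 + 20 days = 2029-12-24.
The last day of the notice period: 2029-12-24 + 51 days = 2030-02-13.
Adding 36 calendar days to 2030-02-13 gives 2030-03-21, which is the date termination becomes effective. 2030-03-21 is a Thursday, so no roll-forward applies.

2030-03-21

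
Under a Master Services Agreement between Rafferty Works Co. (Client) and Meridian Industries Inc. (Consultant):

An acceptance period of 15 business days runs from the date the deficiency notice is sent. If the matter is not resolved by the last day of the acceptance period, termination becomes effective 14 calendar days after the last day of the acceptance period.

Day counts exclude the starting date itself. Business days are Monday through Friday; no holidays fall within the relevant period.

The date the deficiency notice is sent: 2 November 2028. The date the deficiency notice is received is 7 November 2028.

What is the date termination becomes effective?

The last day of the acceptance period: 15 business days after Thursday, 2 November 2028, skipping weekends — Nov 3, Nov 6, Nov 7, Nov 8, …, Nov 21, Nov 22, Nov 23 — lands on Thursday, 23 November 2028.
The date termination becomes effective: 14 calendar days after 23 November 2028 is 7 December 2028.

7 December 2028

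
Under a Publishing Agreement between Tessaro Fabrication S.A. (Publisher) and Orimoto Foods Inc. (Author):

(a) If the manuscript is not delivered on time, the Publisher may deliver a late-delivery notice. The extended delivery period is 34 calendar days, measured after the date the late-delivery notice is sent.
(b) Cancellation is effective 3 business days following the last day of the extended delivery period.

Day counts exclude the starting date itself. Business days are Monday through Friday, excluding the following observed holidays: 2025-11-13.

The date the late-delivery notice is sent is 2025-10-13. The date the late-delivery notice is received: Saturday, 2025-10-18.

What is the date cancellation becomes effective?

2025-11-19

Adding 34 calendar days to 2025-10-13 gives 2025-11-16, which is the last day of the extended delivery period.
From Sunday, 2025-11-16, 3 business days (Nov 17, Nov 18, Nov 19, skipping weekends) brings us to Wednesday, 2025-11-19, which is the date cancellation becomes effective.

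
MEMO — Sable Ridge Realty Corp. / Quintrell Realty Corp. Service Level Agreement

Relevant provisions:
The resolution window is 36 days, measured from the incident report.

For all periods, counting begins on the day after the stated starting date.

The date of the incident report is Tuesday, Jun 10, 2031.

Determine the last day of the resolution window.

Jul 16, 2031

Adding 36 calendar days to Jun 10, 2031 gives Jul 16, 2031, which is the last day of the resolution window.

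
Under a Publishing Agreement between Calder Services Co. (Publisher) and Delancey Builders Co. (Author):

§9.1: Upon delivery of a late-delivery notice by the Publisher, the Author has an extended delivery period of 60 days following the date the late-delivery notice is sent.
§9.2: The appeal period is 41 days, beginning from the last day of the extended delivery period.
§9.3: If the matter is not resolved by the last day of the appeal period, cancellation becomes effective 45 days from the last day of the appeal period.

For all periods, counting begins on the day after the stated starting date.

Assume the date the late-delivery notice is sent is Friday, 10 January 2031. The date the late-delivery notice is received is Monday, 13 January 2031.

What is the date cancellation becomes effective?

5 June 2031

The last day of the extended delivery period: 10 January 2031 + 60 days = 11 March 2031.
The last day of the appeal period: 11 March 2031 + 41 days = 21 April 2031.
The date cancellation becomes effective: 21 April 2031 + 45 days = 5 June 2031.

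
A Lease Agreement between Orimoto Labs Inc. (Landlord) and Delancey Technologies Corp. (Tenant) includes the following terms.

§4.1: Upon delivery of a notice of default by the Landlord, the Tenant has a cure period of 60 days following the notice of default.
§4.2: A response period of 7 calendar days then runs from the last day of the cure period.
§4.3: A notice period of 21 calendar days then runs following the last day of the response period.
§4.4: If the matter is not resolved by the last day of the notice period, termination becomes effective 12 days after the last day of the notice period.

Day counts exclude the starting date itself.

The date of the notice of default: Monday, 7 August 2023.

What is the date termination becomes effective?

The last day of the cure period: 60 calendar days after 7 August 2023 is 6 October 2023.
The last day of the response period: 6 October 2023 + 7 days = 13 October 2023.
The last day of the notice period: 21 calendar days after 13 October 2023 is 3 November 2023.
The date termination becomes effective: 12 calendar days after 3 November 2023 is 15 November 2023.

15 November 2023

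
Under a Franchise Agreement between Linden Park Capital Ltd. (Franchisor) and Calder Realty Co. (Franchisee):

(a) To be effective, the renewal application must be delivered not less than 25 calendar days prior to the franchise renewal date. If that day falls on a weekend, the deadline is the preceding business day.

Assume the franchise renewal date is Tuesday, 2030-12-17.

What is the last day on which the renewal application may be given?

Counting back 25 calendar days from 2030-12-17 gives 2030-11-22. That is a Friday, so no adjustment is needed.

2030-11-22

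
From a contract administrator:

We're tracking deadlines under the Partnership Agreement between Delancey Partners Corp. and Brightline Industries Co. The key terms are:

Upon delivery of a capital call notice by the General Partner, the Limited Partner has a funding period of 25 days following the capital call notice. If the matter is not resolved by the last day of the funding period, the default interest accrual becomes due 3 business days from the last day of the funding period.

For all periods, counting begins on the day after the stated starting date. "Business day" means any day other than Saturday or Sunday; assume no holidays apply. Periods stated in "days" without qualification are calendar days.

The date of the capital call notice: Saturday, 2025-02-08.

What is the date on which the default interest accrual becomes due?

2025-03-10

The last day of the funding period: 25 calendar days after 2025-02-08 is 2025-03-05.
From Wednesday, 2025-03-05, 3 business days (Mar 6, Mar 7, Mar 10, skipping weekends) brings us to Monday, 2025-03-10, which is the date on which the default interest accrual becomes due.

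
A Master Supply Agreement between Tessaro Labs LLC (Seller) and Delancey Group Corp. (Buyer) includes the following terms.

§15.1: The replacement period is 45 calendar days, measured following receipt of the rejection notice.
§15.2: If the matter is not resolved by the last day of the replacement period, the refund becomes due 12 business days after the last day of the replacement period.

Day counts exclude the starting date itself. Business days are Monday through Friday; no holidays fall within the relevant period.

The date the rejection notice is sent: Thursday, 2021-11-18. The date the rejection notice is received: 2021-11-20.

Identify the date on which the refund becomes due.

2022-01-20

Adding 45 calendar days to 2021-11-20 gives 2022-01-04, which is the last day of the replacement period.
The date on which the refund becomes due: 12 business days after Tuesday, 2022-01-04, skipping weekends — Jan 5, Jan 6, Jan 7, Jan 10, …, Jan 18, Jan 19, Jan 20 — lands on Thursday, 2022-01-20.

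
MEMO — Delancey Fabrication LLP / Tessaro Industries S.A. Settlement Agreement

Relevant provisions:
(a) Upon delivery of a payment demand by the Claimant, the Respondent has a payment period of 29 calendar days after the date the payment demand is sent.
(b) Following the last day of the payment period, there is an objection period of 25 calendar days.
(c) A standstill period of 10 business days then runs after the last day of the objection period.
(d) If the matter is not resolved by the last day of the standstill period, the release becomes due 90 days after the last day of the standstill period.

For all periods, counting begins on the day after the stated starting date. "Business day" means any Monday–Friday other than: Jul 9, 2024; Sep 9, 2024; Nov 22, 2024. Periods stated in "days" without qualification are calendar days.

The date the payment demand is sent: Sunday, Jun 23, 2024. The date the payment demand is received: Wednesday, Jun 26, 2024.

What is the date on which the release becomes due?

The last day of the payment period: Jun 23, 2024 + 29 days = Jul 22, 2024.
The last day of the objection period: Jul 22, 2024 + 25 days = Aug 16, 2024.
The last day of the standstill period: 10 business days after Friday, Aug 16, 2024, skipping weekends — Aug 19, Aug 20, Aug 21, Aug 22, Aug 23, Aug 26, Aug 27, Aug 28, Aug 29, Aug 30 — lands on Friday, Aug 30, 2024.
Adding 90 calendar days to Aug 30, 2024 gives Nov 28, 2024, which is the date on which the release becomes due.

Nov 28, 2024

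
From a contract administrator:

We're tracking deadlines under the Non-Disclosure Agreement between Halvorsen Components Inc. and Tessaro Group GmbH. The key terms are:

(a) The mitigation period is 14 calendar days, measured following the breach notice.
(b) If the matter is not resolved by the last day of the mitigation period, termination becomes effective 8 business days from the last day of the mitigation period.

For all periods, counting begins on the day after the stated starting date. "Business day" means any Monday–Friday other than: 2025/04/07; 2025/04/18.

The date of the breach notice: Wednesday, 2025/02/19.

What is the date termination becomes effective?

2025/03/17

Adding 14 calendar days to 2025/02/19 gives 2025/03/05, which is the last day of the mitigation period.
The date termination becomes effective: 8 business days after Wednesday, 2025/03/05, skipping weekends — Mar 6, Mar 7, Mar 10, Mar 11, Mar 12, Mar 13, Mar 14, Mar 17 — lands on Monday, 2025/03/17.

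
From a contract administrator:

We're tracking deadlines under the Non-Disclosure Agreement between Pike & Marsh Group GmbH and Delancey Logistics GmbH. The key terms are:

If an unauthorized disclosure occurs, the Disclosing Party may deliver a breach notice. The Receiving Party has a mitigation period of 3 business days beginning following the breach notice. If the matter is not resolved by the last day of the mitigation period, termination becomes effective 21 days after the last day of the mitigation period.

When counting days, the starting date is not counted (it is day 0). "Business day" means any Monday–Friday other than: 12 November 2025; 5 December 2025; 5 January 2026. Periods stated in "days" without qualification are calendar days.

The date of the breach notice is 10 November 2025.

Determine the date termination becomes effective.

5 December 2025

From Monday, 10 November 2025, 3 business days (Nov 11, Nov 13, Nov 14, skipping weekends and the listed holiday on Nov 12) brings us to Friday, 14 November 2025, which is the last day of the mitigation period.
The date termination becomes effective: 14 November 2025 + 21 days = 5 December 2025.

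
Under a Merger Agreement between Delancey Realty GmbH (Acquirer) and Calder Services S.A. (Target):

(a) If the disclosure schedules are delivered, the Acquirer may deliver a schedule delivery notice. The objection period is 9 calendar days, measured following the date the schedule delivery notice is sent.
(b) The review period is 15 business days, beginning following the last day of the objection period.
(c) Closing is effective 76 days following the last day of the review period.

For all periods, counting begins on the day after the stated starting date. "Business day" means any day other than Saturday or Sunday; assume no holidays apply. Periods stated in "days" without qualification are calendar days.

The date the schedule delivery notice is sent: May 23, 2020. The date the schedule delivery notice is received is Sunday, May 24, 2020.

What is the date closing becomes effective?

Sep 6, 2020

The last day of the objection period: May 23, 2020 + 9 days = Jun 1, 2020.
From Monday, Jun 1, 2020, 15 business days (Jun 2, Jun 3, Jun 4, Jun 5, …, Jun 18, Jun 19, Jun 22, skipping weekends) brings us to Monday, Jun 22, 2020, which is the last day of the review period.
The date closing becomes effective: Jun 22, 2020 + 76 days = Sep 6, 2020.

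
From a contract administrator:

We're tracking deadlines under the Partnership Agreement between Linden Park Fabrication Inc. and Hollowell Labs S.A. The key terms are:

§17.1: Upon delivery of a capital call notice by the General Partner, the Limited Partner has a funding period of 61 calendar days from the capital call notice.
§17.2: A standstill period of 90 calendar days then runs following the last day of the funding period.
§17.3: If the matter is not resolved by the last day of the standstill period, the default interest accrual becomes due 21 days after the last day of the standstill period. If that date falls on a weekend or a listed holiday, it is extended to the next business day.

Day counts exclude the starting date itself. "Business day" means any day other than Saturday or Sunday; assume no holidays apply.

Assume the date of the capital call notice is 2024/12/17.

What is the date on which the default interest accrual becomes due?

2025/06/09

Adding 61 calendar days to 2024/12/17 gives 2025/02/16, which is the last day of the funding period.
The last day of the standstill period: 2025/02/16 + 90 days = 2025/05/17.
Adding 21 calendar days to 2025/05/17 gives 2025/06/07, which is the date on which the default interest accrual becomes due. That falls on a Saturday, so it rolls to the next business day, Monday, 2025/06/09.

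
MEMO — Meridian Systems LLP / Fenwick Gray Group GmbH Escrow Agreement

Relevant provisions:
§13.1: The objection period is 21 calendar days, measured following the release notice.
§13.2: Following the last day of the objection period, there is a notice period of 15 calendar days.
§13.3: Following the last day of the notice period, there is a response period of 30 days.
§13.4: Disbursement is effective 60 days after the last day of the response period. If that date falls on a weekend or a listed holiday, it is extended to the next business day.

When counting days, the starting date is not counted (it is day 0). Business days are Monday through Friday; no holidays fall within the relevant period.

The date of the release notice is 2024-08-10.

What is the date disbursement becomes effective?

2024-12-16

Adding 21 calendar days to 2024-08-10 gives 2024-08-31, which is the last day of the objection period.
Adding 15 calendar days to 2024-08-31 gives 2024-09-15, which is the last day of the notice period.
Adding 30 calendar days to 2024-09-15 gives 2024-10-15, which is the last day of the response period.
The date disbursement becomes effective: 2024-10-15 + 60 days = 2024-12-14. That falls on a Saturday, so it rolls to the next business day, Monday, 2024-12-16.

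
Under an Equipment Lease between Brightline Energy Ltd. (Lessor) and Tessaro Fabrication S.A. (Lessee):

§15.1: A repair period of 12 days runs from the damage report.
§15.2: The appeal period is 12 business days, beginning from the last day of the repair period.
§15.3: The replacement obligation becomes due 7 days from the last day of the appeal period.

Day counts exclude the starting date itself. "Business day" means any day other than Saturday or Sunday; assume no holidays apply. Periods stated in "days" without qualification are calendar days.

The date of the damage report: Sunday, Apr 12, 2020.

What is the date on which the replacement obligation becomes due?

May 19, 2020

The last day of the repair period: 12 calendar days after Apr 12, 2020 is Apr 24, 2020.
The last day of the appeal period: counting 12 business days from Friday, Apr 24, 2020 (Apr 27, Apr 28, Apr 29, Apr 30, …, May 8, May 11, May 12, skipping weekends) reaches Tuesday, May 12, 2020.
Adding 7 calendar days to May 12, 2020 gives May 19, 2020, which is the date on which the replacement obligation becomes due.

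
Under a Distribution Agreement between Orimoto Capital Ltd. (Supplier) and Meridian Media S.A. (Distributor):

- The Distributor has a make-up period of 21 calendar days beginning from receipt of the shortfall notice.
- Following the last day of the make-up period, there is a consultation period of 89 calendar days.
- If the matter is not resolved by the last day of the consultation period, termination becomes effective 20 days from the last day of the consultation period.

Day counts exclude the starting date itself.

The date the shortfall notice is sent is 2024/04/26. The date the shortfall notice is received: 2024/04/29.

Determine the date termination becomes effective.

2024/09/06

The last day of the make-up period: 21 calendar days after 2024/04/29 is 2024/05/20.
The last day of the consultation period: 89 calendar days after 2024/05/20 is 2024/08/17.
The date termination becomes effective: 2024/08/17 + 20 days = 2024/09/06.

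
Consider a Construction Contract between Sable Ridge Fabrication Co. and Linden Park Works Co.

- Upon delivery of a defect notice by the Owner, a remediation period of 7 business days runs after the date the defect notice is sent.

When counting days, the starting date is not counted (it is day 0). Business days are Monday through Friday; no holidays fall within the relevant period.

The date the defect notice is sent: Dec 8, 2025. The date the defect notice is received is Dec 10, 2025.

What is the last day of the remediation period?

Dec 17, 2025

From Monday, Dec 8, 2025, 7 business days (Dec 9, Dec 10, Dec 11, Dec 12, Dec 15, Dec 16, Dec 17, skipping weekends) brings us to Wednesday, Dec 17, 2025, which is the last day of the remediation period.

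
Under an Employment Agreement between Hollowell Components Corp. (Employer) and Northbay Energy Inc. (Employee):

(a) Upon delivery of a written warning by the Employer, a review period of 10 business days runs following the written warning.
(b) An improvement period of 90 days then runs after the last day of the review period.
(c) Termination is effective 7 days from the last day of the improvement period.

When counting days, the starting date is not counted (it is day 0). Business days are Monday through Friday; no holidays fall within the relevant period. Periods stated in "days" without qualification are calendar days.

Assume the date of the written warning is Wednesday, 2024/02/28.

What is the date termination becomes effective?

The last day of the review period: counting 10 business days from Wednesday, 2024/02/28 (Feb 29, Mar 1, Mar 4, Mar 5, Mar 6, Mar 7, Mar 8, Mar 11, Mar 12, Mar 13, skipping weekends) reaches Wednesday, 2024/03/13.
The last day of the improvement period: 2024/03/13 + 90 days = 2024/06/11.
The date termination becomes effective: 7 calendar days after 2024/06/11 is 2024/06/18.

2024/06/18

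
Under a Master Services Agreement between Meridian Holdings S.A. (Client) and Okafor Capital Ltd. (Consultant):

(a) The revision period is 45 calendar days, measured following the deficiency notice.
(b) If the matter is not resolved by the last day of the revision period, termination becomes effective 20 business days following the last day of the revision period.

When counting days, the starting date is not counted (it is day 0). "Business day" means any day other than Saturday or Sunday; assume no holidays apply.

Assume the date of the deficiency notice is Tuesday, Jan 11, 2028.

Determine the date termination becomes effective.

Mar 24, 2028

The last day of the revision period: 45 calendar days after Jan 11, 2028 is Feb 25, 2028.
The date termination becomes effective: 20 business days after Friday, Feb 25, 2028, skipping weekends — Feb 28, Feb 29, Mar 1, Mar 2, …, Mar 22, Mar 23, Mar 24 — lands on Friday, Mar 24, 2028.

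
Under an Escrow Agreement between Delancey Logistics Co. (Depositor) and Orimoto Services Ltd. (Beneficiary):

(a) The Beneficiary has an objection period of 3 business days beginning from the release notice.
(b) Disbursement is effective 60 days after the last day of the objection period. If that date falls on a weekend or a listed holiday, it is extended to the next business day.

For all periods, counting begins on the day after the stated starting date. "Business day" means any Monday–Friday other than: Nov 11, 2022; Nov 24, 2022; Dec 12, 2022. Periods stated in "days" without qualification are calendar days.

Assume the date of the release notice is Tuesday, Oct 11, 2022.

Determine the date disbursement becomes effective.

Dec 13, 2022

The last day of the objection period: counting 3 business days from Tuesday, Oct 11, 2022 (Oct 12, Oct 13, Oct 14, skipping weekends) reaches Friday, Oct 14, 2022.
Adding 60 calendar days to Oct 14, 2022 gives Dec 13, 2022, which is the date disbursement becomes effective. Dec 13, 2022 is a Tuesday and is not a listed holiday, so no roll-forward applies.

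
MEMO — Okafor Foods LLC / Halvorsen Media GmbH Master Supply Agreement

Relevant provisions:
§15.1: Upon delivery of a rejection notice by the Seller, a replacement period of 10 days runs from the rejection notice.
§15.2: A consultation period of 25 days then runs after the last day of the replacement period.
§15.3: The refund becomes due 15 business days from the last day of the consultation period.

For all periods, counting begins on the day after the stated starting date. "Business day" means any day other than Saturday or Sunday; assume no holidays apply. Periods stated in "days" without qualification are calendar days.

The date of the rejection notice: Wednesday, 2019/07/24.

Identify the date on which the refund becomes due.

Adding 10 calendar days to 2019/07/24 gives 2019/08/03, which is the last day of the replacement period.
The last day of the consultation period: 2019/08/03 + 25 days = 2019/08/28.
From Wednesday, 2019/08/28, 15 business days (Aug 29, Aug 30, Sep 2, Sep 3, …, Sep 16, Sep 17, Sep 18, skipping weekends) brings us to Wednesday, 2019/09/18, which is the date on which the refund becomes due.

2019/09/18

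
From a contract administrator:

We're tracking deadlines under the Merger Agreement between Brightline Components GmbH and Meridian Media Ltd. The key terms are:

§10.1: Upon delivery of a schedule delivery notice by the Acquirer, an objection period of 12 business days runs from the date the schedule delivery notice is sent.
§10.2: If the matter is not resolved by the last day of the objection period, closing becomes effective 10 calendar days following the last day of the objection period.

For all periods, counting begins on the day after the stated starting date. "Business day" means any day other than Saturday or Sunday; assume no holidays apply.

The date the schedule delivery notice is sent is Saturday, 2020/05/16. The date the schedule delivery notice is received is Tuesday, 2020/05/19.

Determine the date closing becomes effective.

The last day of the objection period: counting 12 business days from Saturday, 2020/05/16 (May 18, May 19, May 20, May 21, …, May 29, Jun 1, Jun 2, skipping weekends) reaches Tuesday, 2020/06/02.
The date closing becomes effective: 2020/06/02 + 10 days = 2020/06/12.

2020/06/12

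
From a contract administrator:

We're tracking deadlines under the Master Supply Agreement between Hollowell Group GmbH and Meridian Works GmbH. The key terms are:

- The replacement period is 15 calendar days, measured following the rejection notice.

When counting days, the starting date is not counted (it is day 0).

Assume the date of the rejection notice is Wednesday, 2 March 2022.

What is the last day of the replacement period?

The last day of the replacement period: 15 calendar days after 2 March 2022 is 17 March 2022.

17 March 2022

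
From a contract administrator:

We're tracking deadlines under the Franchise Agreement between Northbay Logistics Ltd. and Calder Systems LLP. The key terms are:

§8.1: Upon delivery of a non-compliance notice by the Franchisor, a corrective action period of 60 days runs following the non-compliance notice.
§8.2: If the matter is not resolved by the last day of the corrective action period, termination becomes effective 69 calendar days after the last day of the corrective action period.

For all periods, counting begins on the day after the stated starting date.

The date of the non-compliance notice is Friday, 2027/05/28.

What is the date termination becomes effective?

2027/10/04

The last day of the corrective action period: 60 calendar days after 2027/05/28 is 2027/07/27.
The date termination becomes effective: 2027/07/27 + 69 days = 2027/10/04.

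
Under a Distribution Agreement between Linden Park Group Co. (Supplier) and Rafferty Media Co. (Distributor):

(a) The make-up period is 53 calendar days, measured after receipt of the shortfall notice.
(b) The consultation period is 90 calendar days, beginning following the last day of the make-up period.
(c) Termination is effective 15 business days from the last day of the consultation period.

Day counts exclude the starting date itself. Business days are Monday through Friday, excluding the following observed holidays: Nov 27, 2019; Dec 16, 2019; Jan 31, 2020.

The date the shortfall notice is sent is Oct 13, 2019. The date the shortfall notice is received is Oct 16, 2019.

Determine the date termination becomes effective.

Mar 27, 2020

The last day of the make-up period: Oct 16, 2019 + 53 days = Dec 8, 2019.
Adding 90 calendar days to Dec 8, 2019 gives Mar 7, 2020, which is the last day of the consultation period.
The date termination becomes effective: 15 business days after Saturday, Mar 7, 2020, skipping weekends — Mar 9, Mar 10, Mar 11, Mar 12, …, Mar 25, Mar 26, Mar 27 — lands on Friday, Mar 27, 2020.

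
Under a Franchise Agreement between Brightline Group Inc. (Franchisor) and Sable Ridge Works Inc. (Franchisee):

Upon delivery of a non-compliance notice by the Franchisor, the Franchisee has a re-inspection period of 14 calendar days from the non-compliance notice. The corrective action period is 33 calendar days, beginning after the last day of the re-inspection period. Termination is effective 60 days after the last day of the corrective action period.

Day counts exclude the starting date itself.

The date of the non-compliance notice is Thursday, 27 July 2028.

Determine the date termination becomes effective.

11 November 2028

Adding 14 calendar days to 27 July 2028 gives 10 August 2028, which is the last day of the re-inspection period.
The last day of the corrective action period: 33 calendar days after 10 August 2028 is 12 September 2028.
The date termination becomes effective: 12 September 2028 + 60 days = 11 November 2028.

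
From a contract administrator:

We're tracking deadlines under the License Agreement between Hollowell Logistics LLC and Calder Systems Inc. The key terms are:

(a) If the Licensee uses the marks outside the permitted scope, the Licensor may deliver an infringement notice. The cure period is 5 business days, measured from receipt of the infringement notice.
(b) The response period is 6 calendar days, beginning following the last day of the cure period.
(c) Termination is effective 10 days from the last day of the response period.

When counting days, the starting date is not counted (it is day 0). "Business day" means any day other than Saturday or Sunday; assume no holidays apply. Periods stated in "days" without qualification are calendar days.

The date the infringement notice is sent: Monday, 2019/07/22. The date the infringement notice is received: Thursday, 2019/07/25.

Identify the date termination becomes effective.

The last day of the cure period: counting 5 business days from Thursday, 2019/07/25 (Jul 26, Jul 29, Jul 30, Jul 31, Aug 1, skipping weekends) reaches Thursday, 2019/08/01.
Adding 6 calendar days to 2019/08/01 gives 2019/08/07, which is the last day of the response period.
Adding 10 calendar days to 2019/08/07 gives 2019/08/17, which is the date termination becomes effective.

2019/08/17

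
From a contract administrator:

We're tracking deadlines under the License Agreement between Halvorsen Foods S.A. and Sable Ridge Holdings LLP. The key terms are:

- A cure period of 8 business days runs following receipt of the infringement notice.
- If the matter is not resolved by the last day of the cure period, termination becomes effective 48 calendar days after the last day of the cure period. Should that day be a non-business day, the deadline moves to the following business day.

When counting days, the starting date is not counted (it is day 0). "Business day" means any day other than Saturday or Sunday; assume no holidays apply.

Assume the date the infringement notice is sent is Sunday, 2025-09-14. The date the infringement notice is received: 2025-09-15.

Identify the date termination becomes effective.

2025-11-12

The last day of the cure period: counting 8 business days from Monday, 2025-09-15 (Sep 16, Sep 17, Sep 18, Sep 19, Sep 22, Sep 23, Sep 24, Sep 25, skipping weekends) reaches Thursday, 2025-09-25.
Adding 48 calendar days to 2025-09-25 gives 2025-11-12, which is the date termination becomes effective. 2025-11-12 is a Wednesday, so no roll-forward applies.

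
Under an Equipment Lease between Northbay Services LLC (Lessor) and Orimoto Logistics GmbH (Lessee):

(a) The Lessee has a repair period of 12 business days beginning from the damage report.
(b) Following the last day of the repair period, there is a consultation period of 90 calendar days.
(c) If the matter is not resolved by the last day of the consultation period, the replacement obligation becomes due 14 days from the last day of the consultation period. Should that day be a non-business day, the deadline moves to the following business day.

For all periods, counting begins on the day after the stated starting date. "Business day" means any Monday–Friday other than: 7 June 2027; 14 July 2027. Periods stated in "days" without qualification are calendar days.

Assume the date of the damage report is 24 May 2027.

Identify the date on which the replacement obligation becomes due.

The last day of the repair period: counting 12 business days from Monday, 24 May 2027 (May 25, May 26, May 27, May 28, …, Jun 8, Jun 9, Jun 10, skipping weekends and the listed holiday on Jun 7) reaches Thursday, 10 June 2027.
The last day of the consultation period: 10 June 2027 + 90 days = 8 September 2027.
The date on which the replacement obligation becomes due: 14 calendar days after 8 September 2027 is 22 September 2027. 22 September 2027 is a Wednesday and is not a listed holiday, so no roll-forward applies.

22 September 2027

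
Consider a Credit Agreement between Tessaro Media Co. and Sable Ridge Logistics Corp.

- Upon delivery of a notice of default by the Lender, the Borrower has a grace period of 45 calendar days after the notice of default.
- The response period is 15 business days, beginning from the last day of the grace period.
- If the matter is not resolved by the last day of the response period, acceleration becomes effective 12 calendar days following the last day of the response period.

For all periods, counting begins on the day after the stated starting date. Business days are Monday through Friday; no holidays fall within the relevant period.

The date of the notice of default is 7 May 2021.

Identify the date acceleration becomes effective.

The last day of the grace period: 45 calendar days after 7 May 2021 is 21 June 2021.
The last day of the response period: 15 business days after Monday, 21 June 2021, skipping weekends — Jun 22, Jun 23, Jun 24, Jun 25, …, Jul 8, Jul 9, Jul 12 — lands on Monday, 12 July 2021.
The date acceleration becomes effective: 12 July 2021 + 12 days = 24 July 2021.

24 July 2021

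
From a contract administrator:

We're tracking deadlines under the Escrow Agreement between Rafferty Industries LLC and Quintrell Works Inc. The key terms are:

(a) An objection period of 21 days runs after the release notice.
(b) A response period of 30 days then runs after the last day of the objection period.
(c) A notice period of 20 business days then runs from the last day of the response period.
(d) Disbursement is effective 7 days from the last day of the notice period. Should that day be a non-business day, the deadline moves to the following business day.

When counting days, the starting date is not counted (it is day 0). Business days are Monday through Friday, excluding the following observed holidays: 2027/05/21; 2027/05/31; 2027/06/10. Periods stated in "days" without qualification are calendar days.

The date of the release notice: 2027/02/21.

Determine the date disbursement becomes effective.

Adding 21 calendar days to 2027/02/21 gives 2027/03/14, which is the last day of the objection period.
The last day of the response period: 30 calendar days after 2027/03/14 is 2027/04/13.
The last day of the notice period: counting 20 business days from Tuesday, 2027/04/13 (Apr 14, Apr 15, Apr 16, Apr 19, …, May 7, May 10, May 11, skipping weekends) reaches Tuesday, 2027/05/11.
Adding 7 calendar days to 2027/05/11 gives 2027/05/18, which is the date disbursement becomes effective. 2027/05/18 is a Tuesday and is not a listed holiday, so no roll-forward applies.

2027/05/18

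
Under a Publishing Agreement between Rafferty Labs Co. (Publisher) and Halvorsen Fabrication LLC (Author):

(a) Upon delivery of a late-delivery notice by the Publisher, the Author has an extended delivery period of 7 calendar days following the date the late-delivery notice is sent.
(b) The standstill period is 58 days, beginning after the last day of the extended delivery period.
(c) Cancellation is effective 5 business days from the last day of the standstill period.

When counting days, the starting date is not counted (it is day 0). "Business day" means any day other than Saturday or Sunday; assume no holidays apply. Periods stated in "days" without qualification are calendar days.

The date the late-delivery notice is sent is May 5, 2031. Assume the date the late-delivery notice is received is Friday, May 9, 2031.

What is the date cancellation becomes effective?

The last day of the extended delivery period: 7 calendar days after May 5, 2031 is May 12, 2031.
The last day of the standstill period: May 12, 2031 + 58 days = July 9, 2031.
From Wednesday, July 9, 2031, 5 business days (Jul 10, Jul 11, Jul 14, Jul 15, Jul 16, skipping weekends) brings us to Wednesday, July 16, 2031, which is the date cancellation becomes effective.

July 16, 2031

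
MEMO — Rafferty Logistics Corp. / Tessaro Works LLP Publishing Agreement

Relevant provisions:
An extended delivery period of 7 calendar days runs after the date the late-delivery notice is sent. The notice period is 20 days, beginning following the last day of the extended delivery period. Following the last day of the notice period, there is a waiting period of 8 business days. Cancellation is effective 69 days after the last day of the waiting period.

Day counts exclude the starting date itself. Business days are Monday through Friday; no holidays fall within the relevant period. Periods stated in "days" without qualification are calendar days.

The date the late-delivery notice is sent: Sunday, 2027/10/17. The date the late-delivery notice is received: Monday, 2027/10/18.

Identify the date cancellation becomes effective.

2028/02/01

The last day of the extended delivery period: 2027/10/17 + 7 days = 2027/10/24.
The last day of the notice period: 2027/10/24 + 20 days = 2027/11/13.
From Saturday, 2027/11/13, 8 business days (Nov 15, Nov 16, Nov 17, Nov 18, Nov 19, Nov 22, Nov 23, Nov 24, skipping weekends) brings us to Wednesday, 2027/11/24, which is the last day of the waiting period.
Adding 69 calendar days to 2027/11/24 gives 2028/02/01, which is the date cancellation becomes effective.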